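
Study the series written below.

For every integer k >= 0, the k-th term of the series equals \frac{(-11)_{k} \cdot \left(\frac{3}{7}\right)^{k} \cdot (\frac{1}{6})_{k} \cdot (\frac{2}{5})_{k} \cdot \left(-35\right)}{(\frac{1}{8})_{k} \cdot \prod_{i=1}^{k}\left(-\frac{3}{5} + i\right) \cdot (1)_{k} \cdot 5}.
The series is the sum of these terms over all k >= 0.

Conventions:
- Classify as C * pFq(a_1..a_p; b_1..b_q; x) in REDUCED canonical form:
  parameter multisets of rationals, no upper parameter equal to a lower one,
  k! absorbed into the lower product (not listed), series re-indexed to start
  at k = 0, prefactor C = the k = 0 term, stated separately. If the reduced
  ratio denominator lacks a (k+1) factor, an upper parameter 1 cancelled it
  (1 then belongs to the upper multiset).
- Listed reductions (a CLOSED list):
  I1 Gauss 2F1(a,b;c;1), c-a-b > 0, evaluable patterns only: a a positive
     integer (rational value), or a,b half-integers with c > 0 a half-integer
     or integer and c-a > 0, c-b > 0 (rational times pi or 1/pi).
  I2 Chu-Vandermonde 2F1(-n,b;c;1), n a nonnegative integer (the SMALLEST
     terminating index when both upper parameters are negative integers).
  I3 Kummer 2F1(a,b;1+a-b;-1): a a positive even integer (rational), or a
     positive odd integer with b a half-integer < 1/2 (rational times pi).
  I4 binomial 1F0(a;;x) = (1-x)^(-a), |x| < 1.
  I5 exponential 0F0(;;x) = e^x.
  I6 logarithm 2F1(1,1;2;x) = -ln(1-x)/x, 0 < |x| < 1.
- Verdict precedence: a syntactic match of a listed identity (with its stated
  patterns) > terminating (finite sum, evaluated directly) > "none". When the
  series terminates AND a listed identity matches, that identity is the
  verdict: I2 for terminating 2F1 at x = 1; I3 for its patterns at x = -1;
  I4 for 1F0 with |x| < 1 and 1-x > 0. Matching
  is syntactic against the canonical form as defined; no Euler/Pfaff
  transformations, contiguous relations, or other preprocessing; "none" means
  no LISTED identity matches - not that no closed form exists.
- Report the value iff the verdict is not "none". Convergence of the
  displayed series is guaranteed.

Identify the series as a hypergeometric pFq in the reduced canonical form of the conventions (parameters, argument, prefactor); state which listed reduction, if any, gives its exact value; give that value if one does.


Canonical form: C = -7 times 2F1 with upper {-11, \frac{1}{6}}, lower {\frac{1}{8}}, x = \frac{3}{7}. Verdict: terminating (-11 upstairs). 12 nonzero terms in all; added directly. Sum: \frac{6711204081929839}{3962133632361555}.

Structural cue: x = \frac{3}{7} and the constant factors (C = -7, x = 3/7) combine into one prefactor.
Adjacent-term ratio: r(k) = \frac{3}{7} * (k-11) (k+\frac{1}{6}) / [(k+\frac{1}{8}) (k+1)] - rational in k. x = \frac{3}{7}; t_0 = -7; negate the roots.


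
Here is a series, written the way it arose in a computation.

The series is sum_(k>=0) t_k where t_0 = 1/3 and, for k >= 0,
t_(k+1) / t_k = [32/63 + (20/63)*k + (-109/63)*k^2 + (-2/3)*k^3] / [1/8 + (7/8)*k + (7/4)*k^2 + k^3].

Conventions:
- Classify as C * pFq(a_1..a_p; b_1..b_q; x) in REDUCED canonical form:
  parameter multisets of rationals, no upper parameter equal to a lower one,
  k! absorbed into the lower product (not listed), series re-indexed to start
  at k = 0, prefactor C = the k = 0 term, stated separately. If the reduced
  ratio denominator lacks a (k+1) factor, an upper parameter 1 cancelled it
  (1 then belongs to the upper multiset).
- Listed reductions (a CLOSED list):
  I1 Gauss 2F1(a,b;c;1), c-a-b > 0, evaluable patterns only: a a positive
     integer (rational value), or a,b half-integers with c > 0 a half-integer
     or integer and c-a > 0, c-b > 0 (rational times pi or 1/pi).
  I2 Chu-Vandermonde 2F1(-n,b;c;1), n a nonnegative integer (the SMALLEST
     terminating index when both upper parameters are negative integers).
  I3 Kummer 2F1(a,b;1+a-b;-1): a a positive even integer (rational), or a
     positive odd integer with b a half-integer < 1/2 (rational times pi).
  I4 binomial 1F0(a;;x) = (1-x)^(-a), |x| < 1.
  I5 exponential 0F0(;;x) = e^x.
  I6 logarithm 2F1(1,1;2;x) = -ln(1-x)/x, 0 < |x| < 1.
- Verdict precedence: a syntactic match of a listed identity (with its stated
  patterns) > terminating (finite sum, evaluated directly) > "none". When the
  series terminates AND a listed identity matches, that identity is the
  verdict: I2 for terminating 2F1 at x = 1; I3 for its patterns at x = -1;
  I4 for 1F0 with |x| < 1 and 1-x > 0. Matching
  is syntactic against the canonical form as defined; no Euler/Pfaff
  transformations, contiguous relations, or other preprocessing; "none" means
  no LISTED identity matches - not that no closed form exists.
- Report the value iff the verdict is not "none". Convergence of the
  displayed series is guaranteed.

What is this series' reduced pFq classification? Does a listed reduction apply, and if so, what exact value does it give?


At argument -2/3: a 2F1 with upper {-4/7, 8/3}, lower {1/4}, scaled by C = 1/3. Verdict: none. No listed pattern accepts 2F1(-4/7, 8/3; 1/4; -2/3).

Key observation: t_0 = 1/3 here, and the expanded ratio factors over Q; prefactor 1/3, roots give parameters.
Adjacent-term ratio: r(k) = (-2/3) * (k-4/7) (k+8/3) / [(k+1/4) (k+1)] - rational; roots negated = parameters, x = (-2/3), C = 1/3.


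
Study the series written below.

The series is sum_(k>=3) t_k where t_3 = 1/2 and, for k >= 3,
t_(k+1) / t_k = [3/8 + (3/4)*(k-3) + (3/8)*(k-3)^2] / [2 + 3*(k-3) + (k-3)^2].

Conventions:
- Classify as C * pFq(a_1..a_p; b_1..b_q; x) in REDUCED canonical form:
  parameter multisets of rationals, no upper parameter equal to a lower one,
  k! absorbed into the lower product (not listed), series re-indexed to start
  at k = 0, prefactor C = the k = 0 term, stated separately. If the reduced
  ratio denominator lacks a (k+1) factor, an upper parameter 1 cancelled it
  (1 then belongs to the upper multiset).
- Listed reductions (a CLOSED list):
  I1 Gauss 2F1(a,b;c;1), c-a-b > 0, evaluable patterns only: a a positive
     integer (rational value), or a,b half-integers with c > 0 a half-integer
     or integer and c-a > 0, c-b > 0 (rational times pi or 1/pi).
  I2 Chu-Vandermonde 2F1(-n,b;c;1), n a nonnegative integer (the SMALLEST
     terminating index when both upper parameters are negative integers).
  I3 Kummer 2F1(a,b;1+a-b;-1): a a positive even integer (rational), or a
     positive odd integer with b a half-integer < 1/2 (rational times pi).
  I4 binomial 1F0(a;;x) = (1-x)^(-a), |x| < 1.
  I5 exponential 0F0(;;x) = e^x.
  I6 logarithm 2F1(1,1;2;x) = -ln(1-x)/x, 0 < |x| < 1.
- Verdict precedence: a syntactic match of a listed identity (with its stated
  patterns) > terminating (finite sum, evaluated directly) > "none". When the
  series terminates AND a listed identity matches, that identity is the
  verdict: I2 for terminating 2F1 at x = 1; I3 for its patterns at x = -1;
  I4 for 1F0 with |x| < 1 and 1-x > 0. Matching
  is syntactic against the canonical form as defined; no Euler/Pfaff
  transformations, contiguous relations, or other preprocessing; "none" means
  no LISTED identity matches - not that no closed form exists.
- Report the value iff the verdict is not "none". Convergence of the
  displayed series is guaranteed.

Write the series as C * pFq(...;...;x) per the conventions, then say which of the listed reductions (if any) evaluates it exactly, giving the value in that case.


Prefactor 1/2, argument 3/8: 2F1 with upper {1, 1} over lower {2}. Verdict at x = 3/8: the logarithmic series (I6) matches (the logarithm: parameters (1,1;2), x = 3/8). Value: (-4/3) * ln(5/8).

The tell: x = (3/8) and factor the ratio over Q (C = 1/2, x = 3/8): negated roots = parameters.
Ratio: r(k) = (3/8) * (k+1) (k+1) / [(k+2) (k+1)] - rational; roots negated = parameters, x = (3/8), C = 1/2.


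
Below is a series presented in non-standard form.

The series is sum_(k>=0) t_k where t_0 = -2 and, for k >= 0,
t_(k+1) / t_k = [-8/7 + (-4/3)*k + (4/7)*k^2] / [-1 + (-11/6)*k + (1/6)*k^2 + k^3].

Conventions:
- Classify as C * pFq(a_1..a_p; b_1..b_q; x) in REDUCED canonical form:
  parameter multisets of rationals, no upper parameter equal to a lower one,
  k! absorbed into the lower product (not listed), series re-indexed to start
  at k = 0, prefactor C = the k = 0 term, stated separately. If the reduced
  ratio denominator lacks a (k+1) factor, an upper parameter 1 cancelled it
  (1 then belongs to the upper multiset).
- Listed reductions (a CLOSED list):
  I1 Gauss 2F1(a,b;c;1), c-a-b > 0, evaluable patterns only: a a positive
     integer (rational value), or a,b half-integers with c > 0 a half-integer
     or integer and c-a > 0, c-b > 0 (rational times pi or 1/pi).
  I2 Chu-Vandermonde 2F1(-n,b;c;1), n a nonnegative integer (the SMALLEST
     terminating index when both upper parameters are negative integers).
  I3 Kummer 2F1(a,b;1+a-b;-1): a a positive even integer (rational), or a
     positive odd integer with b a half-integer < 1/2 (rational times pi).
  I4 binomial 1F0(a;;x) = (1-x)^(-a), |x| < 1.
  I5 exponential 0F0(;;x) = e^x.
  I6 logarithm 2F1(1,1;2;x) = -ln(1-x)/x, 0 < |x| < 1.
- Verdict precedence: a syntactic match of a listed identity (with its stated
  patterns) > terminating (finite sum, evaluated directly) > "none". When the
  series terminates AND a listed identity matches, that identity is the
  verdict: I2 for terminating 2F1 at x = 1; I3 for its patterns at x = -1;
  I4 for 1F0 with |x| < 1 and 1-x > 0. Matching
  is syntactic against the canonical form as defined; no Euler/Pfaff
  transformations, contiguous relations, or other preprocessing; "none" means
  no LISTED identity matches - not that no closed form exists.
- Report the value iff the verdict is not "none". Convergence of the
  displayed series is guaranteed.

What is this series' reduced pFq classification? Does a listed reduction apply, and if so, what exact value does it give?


At argument 4/7: a 1F1 with upper {-3}, lower {-3/2}, scaled by C = -2. Verdict: terminating. With -3 upstairs the series is a 4-term polynomial sum; evaluated term by term. Sum: -6074/1029.

Structural cue: with t_0 = -2, the expanded ratio factors over Q; C = -2, roots give parameters.
Step ratio: r(k) = (4/7) * (k-3) / [(k-3/2) (k+1)] - poly over poly, x = (4/7) from leading terms; C = -2 at k = 0.


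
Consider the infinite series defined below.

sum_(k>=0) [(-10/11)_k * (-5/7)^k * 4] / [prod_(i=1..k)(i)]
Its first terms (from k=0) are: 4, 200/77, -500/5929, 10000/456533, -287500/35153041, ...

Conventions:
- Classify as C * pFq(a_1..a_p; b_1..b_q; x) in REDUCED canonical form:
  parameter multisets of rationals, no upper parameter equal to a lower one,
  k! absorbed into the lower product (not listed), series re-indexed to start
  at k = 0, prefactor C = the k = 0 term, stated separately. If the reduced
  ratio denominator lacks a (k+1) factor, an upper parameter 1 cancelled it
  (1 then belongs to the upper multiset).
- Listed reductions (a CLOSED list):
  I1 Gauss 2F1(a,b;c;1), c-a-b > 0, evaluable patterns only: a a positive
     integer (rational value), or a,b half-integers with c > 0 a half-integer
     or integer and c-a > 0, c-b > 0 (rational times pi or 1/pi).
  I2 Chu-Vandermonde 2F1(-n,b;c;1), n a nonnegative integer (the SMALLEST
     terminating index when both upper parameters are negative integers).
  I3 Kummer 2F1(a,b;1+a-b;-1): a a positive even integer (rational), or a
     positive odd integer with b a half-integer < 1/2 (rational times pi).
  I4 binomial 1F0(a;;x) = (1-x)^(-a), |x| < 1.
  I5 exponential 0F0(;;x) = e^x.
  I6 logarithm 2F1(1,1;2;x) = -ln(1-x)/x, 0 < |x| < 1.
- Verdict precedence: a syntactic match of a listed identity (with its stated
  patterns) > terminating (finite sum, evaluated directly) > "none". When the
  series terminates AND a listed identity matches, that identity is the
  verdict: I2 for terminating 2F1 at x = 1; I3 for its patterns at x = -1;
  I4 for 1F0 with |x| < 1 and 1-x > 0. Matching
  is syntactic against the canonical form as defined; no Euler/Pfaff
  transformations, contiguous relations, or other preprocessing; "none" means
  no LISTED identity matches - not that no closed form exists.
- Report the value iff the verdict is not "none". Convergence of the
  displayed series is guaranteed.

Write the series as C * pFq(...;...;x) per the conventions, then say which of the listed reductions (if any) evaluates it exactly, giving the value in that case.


Reduced: x = -5/7, 1F0, upper = {-10/11}, lower = {-}, C = 4. Verdict at x = -5/7: the I4 binomial reduction matches (the 1F0 binomial series: exponent 10/11, x = -5/7). Hence: 4 * (12/7)^(10/11).

The tell: t_0 = 4 here, and the product of the first k integers (prefactor 4) is k!.
Step ratio: r(k) = (-5/7) * (k-10/11) / [(k+1)] - rational; roots negated = parameters, x = (-5/7), C = 4.


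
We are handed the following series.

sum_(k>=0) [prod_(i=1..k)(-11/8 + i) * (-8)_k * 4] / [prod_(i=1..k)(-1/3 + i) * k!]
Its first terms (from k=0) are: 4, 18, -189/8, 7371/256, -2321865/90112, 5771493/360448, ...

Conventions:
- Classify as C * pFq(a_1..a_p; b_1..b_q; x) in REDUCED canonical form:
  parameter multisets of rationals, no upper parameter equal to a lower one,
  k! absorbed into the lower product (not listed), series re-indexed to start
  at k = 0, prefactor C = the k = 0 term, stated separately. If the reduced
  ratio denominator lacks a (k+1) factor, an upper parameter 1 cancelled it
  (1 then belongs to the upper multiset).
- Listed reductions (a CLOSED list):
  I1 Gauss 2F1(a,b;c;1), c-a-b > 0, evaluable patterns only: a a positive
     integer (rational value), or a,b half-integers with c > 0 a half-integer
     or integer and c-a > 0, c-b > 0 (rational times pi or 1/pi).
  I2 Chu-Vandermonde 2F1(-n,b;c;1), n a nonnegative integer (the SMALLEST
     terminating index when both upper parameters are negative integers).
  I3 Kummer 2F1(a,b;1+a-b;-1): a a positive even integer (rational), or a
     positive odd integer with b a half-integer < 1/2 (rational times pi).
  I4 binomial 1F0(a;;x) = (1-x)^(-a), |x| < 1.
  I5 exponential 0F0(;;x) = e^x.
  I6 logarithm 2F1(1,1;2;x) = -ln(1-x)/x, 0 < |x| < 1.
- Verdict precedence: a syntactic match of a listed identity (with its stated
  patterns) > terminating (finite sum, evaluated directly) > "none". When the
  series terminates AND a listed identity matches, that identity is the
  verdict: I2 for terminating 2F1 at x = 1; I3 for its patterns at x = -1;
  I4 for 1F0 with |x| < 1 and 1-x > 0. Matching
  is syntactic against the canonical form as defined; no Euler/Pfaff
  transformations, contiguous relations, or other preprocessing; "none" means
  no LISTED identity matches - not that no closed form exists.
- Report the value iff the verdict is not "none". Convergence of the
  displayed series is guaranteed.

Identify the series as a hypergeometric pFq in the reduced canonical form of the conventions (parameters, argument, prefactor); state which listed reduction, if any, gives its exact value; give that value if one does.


With C = 4: the canonical form is 2F1(-8, -3/8; 2/3; 1). Verdict at x = 1: Vandermonde's identity (I2) matches (terminating 2F1 at x = 1 with n = 8, b = -3/8, c = 2/3). Sum: 2578679308205/209916526592.

First insight: from the first term 4: the lower running product (C = 4) is a rising factorial.
Consecutive-term ratio: r(k) = 1 * (k-8) (k-3/8) / [(k+2/3) (k+1)] - rational in k. x = 1; t_0 = 4; negate the roots.


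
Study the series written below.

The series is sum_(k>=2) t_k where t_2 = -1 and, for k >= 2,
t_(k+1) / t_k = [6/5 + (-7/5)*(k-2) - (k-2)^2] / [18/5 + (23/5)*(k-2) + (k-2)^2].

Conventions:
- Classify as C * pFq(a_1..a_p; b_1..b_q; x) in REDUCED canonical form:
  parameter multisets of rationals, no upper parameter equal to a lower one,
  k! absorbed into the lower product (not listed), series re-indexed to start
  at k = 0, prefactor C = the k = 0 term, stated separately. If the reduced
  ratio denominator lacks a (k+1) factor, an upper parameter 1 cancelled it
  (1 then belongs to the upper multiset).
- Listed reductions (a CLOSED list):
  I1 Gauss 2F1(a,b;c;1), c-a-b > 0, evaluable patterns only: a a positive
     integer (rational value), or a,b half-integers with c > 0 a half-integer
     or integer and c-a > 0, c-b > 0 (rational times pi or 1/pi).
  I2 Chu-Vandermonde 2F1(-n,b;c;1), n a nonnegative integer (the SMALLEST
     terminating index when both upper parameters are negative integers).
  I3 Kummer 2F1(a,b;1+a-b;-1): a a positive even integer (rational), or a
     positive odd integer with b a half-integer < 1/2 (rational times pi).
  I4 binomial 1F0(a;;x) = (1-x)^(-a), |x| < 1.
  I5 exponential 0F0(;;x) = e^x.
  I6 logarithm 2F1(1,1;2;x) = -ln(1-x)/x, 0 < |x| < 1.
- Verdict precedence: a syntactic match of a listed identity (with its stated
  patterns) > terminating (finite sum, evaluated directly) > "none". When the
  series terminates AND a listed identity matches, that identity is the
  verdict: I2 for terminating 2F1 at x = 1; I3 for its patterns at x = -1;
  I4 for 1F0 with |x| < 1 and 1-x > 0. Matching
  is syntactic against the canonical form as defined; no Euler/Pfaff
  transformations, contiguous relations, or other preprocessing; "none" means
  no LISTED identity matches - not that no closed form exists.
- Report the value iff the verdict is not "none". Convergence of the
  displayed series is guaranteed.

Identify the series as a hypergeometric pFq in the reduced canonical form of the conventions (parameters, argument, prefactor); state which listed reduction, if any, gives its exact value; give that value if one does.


The tell: t_0 = -1 here, and roots of the ratio polynomials (C = -1) are the negated parameters.
Term ratio: r(k) = (-1) * (k-3/5) (k+2) / [(k+18/5) (k+1)] ; factor over Q: parameters, x = (-1), and C = -1.

Reduced: x = -1, 2F1, upper = {-3/5, 2}, lower = {18/5}, C = -1. Verdict: Kummer's theorem (I3) fires (x = -1; c = 18/5 equals 1+a-b for upper {-3/5, 2}: listed pattern). Its exact value is -13/10.


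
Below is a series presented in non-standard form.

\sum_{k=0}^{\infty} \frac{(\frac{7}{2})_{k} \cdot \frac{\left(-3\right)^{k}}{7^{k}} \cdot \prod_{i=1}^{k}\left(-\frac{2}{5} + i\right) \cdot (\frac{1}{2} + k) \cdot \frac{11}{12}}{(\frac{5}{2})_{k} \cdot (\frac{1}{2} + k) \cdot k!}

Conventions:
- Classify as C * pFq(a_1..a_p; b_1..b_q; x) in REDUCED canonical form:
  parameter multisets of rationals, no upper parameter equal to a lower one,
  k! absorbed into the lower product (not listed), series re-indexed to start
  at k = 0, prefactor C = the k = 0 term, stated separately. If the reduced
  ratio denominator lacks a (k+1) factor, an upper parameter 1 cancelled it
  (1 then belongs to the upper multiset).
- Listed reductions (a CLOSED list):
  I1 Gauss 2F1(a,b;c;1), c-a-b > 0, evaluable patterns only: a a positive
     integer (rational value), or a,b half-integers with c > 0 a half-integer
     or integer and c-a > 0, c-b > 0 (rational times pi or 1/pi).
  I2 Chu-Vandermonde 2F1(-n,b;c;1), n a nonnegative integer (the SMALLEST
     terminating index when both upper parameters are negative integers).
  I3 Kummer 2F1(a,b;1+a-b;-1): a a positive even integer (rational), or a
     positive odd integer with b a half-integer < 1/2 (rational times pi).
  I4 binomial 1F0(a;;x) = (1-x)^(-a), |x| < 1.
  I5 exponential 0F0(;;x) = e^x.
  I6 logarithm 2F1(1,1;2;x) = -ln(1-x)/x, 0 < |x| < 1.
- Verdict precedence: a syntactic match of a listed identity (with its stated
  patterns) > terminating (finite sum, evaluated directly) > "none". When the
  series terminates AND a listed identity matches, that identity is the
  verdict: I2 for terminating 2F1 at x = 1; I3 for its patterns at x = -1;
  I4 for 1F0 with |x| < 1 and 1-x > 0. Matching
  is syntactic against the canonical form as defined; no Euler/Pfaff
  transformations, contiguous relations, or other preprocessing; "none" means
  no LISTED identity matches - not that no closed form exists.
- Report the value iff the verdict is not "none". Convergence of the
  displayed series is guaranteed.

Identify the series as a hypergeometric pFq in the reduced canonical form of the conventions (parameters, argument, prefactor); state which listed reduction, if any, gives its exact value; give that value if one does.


The series (x = -\frac{3}{7}) is 2F1: upper {\frac{3}{5}, \frac{7}{2}}, lower {\frac{5}{2}}, prefactor \frac{11}{12}. Verdict: none. A 2F1 with upper {\frac{3}{5}, \frac{7}{2}} fits none of I1-I6 at x = -\frac{3}{7}; the sum runs forever.

Key observation: with t_0 = \frac{11}{12}, the two geometric factors (prefactor 11/12) combine into one argument.
Adjacent-term ratio: r(k) = -\frac{3}{7} * (k+\frac{3}{5}) (k+\frac{7}{2}) / [(k+\frac{5}{2}) (k+1)] - rational; roots negated = parameters, x = -\frac{3}{7}, C = \frac{11}{12}.


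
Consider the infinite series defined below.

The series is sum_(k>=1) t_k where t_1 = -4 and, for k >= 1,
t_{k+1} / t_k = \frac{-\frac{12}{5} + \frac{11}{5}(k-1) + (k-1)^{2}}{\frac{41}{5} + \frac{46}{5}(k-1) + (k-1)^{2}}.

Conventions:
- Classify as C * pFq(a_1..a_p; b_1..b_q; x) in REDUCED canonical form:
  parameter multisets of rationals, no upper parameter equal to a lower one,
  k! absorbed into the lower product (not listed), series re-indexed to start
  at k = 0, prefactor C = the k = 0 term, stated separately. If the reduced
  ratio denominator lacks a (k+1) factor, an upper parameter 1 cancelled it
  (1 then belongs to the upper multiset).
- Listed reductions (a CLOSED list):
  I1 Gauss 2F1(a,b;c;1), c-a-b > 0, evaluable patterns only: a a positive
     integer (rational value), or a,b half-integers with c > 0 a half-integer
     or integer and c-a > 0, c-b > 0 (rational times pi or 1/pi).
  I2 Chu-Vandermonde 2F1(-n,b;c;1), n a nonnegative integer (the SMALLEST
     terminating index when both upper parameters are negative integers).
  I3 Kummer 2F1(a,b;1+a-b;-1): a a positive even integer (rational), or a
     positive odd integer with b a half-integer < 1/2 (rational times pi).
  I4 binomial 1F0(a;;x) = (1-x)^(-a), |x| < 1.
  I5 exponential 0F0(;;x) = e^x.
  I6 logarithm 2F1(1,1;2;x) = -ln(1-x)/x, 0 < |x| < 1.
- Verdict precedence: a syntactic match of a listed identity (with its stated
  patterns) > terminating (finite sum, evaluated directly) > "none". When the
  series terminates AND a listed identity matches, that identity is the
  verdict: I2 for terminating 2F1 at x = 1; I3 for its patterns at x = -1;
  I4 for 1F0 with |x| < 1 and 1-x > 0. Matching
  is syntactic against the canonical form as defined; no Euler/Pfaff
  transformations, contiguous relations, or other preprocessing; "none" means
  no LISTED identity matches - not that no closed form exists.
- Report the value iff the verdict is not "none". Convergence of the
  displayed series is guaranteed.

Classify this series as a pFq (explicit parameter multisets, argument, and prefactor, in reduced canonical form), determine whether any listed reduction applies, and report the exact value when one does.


The series (x = 1) is 2F1: upper {-\frac{4}{5}, 3}, lower {\frac{41}{5}}, prefactor -4. Verdict: this is Gauss (I1, integer-parameter pattern) (x = 1: the Gamma ratio telescopes since c-a-b = 6 > 0 and a = 3 in Z>0). Sum: -\frac{2418}{875}.

Key step: x = 1 and factor the ratio over Q (prefactor -4): negated roots = parameters.
Adjacent-term ratio: r(k) = 1 * (k-\frac{4}{5}) (k+3) / [(k+\frac{41}{5}) (k+1)] - rational in k, leading ratio 1; with t_0 = -4, classification follows.


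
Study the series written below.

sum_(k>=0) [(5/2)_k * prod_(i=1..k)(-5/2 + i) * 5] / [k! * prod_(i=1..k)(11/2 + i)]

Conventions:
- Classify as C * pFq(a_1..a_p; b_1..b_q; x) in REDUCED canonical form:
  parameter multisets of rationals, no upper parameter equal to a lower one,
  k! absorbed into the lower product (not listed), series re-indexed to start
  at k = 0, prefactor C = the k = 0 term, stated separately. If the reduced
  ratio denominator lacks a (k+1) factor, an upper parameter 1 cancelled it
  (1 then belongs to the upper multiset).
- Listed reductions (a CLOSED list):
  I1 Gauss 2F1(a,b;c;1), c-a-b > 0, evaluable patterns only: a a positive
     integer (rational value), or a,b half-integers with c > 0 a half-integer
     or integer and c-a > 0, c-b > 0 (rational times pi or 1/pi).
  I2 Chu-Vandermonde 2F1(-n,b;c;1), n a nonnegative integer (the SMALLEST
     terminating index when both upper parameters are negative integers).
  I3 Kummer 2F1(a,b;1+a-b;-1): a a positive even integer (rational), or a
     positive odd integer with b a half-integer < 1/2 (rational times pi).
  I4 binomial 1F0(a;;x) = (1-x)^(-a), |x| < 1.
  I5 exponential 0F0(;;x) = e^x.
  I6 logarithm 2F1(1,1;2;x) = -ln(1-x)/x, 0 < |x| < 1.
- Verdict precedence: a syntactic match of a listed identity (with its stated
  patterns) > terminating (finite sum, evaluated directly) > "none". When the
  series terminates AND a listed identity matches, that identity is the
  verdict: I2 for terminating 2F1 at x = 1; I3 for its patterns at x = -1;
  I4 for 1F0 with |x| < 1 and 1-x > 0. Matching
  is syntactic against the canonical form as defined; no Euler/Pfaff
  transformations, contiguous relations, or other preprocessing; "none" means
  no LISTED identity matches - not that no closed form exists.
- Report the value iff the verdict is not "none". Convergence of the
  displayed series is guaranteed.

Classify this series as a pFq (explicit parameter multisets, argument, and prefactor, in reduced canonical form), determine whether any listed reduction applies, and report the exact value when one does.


Reduced: x = 1, 2F1, upper = {-3/2, 5/2}, lower = {13/2}, C = 5. Verdict: the half-integer Gauss pattern (I1) applies (x = 1; upper {-3/2, 5/2} half-integers, c = 13/2 in the evaluable pattern). Sum: (51975/65536) * pi.

First insight: t_0 = 5 here, and the running product (C = 5) telescopes to a rising factorial.
Adjacent-term ratio: r(k) = 1 * (k-3/2) (k+5/2) / [(k+13/2) (k+1)] - rational in k. x = 1; t_0 = 5; negate the roots.


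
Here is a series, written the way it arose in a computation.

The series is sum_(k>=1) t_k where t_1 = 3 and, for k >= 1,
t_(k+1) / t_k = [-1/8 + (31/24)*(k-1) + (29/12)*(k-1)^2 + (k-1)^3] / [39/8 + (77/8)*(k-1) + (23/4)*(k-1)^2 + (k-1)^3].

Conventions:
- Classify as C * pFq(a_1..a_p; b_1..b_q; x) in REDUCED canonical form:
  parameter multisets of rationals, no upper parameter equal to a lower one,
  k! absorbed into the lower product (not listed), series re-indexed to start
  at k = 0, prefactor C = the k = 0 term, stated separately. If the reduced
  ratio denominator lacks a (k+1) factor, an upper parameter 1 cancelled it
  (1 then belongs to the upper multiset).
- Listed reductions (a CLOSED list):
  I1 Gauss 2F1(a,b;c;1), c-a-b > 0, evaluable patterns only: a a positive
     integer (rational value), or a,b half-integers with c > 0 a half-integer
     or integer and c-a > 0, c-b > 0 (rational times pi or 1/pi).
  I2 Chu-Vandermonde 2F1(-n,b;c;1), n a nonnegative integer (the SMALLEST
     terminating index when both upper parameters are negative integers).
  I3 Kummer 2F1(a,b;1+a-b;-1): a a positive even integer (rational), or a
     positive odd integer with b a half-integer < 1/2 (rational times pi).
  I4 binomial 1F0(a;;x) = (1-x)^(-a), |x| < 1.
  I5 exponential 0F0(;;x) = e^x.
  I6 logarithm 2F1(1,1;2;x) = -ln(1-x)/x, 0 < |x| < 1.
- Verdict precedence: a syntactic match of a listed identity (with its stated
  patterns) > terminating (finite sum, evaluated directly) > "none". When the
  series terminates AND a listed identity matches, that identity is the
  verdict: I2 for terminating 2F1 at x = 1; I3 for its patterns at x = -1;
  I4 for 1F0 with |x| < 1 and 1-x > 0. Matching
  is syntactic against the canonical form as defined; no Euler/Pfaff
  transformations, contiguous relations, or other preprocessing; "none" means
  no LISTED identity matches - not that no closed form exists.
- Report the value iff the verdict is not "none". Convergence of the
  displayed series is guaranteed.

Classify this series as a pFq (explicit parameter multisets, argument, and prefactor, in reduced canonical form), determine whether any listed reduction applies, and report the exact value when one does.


Structural cue: x = 1 and the ratio is unreduced: k + 3/2 divides both sides (C = 3).
Term ratio: r(k) = 1 * (k-1/12) (k+1) / [(k+13/4) (k+1)] - rational; roots negated = parameters, x = 1, C = 3.

At argument 1: a 2F1 with upper {-1/12, 1}, lower {13/4}, scaled by C = 3. Verdict: the Gauss summation I1 applies (x = 1: the Gamma ratio telescopes since c-a-b = 7/3 > 0 and a = 1 in Z>0). Hence: 81/28.


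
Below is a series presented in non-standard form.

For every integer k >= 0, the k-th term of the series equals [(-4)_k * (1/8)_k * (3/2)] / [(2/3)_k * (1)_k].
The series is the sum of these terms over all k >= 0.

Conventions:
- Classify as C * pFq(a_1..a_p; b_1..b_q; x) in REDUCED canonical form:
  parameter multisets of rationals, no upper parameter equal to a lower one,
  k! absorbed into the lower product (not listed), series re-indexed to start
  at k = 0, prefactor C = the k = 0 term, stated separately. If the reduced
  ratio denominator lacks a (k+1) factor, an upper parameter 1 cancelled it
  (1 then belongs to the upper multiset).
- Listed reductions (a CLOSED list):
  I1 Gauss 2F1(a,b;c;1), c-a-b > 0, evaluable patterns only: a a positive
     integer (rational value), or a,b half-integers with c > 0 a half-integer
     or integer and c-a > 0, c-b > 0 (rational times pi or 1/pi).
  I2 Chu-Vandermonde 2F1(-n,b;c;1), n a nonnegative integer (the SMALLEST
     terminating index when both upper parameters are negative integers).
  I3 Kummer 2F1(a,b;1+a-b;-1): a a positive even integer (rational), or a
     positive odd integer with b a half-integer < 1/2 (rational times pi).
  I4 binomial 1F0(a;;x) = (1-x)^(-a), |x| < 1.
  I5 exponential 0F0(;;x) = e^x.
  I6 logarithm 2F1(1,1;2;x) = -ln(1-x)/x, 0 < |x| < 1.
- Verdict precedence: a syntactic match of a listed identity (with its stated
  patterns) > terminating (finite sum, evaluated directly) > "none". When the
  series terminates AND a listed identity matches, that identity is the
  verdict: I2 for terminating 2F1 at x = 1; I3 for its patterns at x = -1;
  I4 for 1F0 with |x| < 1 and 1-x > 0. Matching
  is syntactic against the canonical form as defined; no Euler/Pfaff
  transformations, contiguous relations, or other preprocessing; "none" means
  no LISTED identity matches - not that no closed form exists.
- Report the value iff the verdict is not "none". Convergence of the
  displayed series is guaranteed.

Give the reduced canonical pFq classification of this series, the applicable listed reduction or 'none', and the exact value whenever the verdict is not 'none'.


Classification (C = 3/2): 2F1 with upper {-4, 1/8}, lower {2/3}, argument x = 1. Verdict at x = 1: Chu-Vandermonde (I2) matches (terminating 2F1 at x = 1 with n = 4, b = 1/8, c = 2/3). Hence: 1496391/1441792.

Key observation: t_0 = 3/2 here, and (1)_k (C = 3/2) is k! itself.
Term ratio: r(k) = 1 * (k-4) (k+1/8) / [(k+2/3) (k+1)] - poly over poly, x = 1 from leading terms; C = 3/2 at k = 0.


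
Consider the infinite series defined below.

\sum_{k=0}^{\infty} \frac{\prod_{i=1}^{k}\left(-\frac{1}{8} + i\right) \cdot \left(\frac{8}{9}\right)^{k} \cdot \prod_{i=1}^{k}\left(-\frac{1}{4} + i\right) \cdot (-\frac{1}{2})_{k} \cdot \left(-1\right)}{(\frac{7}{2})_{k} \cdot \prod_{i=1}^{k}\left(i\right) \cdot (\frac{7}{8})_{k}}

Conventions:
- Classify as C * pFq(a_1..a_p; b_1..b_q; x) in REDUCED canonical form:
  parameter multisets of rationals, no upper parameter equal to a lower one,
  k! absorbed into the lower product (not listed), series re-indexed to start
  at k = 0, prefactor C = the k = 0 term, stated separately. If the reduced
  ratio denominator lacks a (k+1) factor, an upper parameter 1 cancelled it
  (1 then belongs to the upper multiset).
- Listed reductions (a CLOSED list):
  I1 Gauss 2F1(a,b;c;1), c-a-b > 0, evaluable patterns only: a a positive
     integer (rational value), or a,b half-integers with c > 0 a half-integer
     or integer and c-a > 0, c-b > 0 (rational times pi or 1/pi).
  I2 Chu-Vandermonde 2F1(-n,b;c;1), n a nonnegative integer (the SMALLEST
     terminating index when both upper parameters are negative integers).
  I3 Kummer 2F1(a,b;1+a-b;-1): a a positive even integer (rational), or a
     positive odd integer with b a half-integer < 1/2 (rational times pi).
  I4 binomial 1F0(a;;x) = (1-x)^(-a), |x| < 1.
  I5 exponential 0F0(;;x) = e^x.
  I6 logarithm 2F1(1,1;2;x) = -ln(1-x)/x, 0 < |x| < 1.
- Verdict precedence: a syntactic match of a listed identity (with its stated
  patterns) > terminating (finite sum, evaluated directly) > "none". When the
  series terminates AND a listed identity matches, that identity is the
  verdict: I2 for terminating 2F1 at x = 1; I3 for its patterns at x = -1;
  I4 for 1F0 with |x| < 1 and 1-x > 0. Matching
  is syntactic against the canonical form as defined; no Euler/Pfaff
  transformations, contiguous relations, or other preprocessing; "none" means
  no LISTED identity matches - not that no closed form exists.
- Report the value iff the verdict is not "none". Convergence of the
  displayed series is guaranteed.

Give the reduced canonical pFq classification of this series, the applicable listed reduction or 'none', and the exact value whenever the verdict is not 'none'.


This is -1 * 2F1(-\frac{1}{2}, \frac{3}{4}; \frac{7}{2}; \frac{8}{9}) in reduced canonical form. Verdict: no listed reduction: x = \frac{8}{9} and upper {-\frac{1}{2}, \frac{3}{4}} fail every I1-I6 pattern.

The tell: x = \frac{8}{9} and the running product (prefactor -1) telescopes to a rising factorial.
Term ratio: r(k) = \frac{8}{9} * (k-\frac{1}{2}) (k+\frac{3}{4}) / [(k+\frac{7}{2}) (k+1)] - poly over poly, x = \frac{8}{9} from leading terms; C = -1 at k = 0.


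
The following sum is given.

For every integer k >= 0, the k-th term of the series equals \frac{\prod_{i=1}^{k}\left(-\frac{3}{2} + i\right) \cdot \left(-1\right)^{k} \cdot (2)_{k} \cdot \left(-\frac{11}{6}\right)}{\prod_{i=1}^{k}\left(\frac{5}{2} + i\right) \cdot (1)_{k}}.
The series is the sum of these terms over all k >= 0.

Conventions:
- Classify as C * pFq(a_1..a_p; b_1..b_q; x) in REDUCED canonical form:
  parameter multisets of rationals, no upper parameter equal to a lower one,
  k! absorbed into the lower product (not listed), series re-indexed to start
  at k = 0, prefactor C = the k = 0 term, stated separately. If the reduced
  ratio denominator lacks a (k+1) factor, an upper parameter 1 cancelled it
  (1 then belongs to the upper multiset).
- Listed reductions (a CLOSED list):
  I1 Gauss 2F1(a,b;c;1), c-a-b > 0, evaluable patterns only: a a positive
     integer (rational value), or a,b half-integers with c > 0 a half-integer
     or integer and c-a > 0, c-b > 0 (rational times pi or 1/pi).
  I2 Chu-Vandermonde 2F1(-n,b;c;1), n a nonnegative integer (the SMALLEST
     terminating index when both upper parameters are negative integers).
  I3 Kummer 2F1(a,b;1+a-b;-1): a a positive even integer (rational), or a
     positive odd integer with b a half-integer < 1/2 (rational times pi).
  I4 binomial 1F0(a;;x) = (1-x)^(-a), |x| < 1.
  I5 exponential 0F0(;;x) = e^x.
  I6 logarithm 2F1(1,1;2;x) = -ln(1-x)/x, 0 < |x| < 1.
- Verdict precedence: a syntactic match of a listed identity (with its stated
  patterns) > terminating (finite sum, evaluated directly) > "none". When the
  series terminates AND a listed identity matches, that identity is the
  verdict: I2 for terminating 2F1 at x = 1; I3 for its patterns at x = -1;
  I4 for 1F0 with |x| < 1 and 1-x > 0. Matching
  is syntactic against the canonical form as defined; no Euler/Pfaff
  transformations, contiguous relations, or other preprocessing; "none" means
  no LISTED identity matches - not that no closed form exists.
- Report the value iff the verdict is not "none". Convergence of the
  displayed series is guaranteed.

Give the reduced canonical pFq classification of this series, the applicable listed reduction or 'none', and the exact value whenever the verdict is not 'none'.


This is -\frac{11}{6} * 2F1(-\frac{1}{2}, 2; \frac{7}{2}; -1) in reduced canonical form. Verdict (x = -1): Kummer's theorem (I3) applies (x = -1; c = \frac{7}{2} equals 1+a-b for upper {-\frac{1}{2}, 2}: listed pattern). Hence: -\frac{55}{24}.

Key step: t_0 being -\frac{11}{6}, (1)_k (prefactor -11/6) is k! itself.
Ratio: r(k) = -1 * (k-\frac{1}{2}) (k+2) / [(k+\frac{7}{2}) (k+1)] - rational in k. x = -1; t_0 = -\frac{11}{6}; negate the roots.


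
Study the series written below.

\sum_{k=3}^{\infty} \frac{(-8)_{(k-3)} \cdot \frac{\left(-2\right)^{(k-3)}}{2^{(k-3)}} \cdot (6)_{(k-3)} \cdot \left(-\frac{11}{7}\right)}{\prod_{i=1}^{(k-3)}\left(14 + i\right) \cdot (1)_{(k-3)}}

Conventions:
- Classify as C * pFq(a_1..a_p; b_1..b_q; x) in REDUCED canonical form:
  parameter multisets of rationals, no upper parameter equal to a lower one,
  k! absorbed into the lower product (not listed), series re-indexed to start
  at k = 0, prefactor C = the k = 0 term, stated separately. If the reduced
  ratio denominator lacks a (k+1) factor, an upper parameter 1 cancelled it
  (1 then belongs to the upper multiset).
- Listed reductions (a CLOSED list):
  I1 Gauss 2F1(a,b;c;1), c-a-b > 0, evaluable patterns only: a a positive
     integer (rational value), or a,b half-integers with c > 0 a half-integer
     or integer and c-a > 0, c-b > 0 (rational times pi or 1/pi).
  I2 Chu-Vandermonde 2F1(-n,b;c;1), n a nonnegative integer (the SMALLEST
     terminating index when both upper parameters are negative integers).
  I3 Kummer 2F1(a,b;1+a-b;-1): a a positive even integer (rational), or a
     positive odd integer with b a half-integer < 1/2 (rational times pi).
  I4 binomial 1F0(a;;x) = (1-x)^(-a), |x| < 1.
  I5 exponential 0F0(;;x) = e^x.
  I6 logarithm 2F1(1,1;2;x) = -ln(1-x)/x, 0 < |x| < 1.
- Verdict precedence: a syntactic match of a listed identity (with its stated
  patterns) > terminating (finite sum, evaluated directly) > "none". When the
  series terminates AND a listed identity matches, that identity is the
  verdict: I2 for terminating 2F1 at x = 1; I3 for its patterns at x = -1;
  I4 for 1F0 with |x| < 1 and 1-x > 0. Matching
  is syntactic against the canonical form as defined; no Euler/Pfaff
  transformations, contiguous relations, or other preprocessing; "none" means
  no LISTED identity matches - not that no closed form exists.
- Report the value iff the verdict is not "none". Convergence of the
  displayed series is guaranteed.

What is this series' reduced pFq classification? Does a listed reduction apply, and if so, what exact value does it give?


Classification (C = -\frac{11}{7}): 2F1 with upper {-8, 6}, lower {15}, argument x = -1. Verdict: Kummer (I3) applies (x = -1; c = 15 equals 1+a-b for upper {-8, 6}: listed pattern). Sum: -\frac{143}{5}.

Key observation: from the first term -\frac{11}{7}: (1)_k (C = -11/7) is k! itself.
Adjacent-term ratio: r(k) = -1 * (k-8) (k+6) / [(k+15) (k+1)] ; factor over Q: parameters, x = -1, and C = -\frac{11}{7}.


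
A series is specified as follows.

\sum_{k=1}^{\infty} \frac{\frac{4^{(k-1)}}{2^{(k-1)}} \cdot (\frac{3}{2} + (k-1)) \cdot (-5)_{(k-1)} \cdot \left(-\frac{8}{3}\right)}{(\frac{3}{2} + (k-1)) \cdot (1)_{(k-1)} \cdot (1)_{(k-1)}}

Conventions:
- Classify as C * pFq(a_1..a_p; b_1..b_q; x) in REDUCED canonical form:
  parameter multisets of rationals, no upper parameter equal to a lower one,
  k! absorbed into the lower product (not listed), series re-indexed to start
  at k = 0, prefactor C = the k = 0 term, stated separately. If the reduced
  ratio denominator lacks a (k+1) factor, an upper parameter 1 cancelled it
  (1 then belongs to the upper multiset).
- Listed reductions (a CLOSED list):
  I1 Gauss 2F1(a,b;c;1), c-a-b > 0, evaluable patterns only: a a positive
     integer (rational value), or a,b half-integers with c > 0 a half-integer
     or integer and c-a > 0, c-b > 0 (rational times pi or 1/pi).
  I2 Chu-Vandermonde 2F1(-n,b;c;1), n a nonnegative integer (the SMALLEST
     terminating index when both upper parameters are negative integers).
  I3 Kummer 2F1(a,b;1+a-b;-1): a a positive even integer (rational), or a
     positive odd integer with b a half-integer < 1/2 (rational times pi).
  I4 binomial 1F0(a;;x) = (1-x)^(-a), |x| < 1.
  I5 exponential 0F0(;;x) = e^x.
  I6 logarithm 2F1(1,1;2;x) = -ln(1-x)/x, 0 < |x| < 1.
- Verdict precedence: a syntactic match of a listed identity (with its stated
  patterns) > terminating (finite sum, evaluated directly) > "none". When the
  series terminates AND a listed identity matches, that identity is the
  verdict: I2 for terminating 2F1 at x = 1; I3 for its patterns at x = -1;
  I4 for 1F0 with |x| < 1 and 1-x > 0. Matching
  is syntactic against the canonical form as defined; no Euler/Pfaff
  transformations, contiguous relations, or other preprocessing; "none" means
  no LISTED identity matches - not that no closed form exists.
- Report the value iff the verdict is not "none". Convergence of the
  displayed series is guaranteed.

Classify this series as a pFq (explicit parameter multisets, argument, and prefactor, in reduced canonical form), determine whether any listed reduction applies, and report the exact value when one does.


The series (x = 2) is 1F1: upper {-5}, lower {1}, prefactor -\frac{8}{3}. Verdict: terminating. With -5 upstairs the series is a 6-term polynomial sum; evaluated term by term. Exact value: -\frac{88}{45}.

The tell: with t_0 = -\frac{8}{3}, the two k-th powers (C = -8/3) combine into one argument.
Term ratio: r(k) = 2 * (k-5) / [(k+1) (k+1)] - rational in k, leading ratio 2; with t_0 = -\frac{8}{3}, classification follows.
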